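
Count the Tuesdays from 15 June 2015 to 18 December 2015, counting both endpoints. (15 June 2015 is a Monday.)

15 June 2015 is a Monday; the first Tuesday on or after it is 16 June 2015 (1 day later).
From 16 June 2015 to 18 December 2015: 14 + 31 + 31 + 30 + 31 + 30 + 18 = 185 days (rest of June, July, August, September, October, November, December).
185 ÷ 7 = 26 full weeks with remainder 3, so 26 more Tuesdays after the first → 27.

27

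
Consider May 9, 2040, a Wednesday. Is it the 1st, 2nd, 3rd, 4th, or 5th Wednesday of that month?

Day 9 falls in week ⌈9/7⌉ of the month.
Days 1–7 hold the 1st Wednesday, 8–14 the 2nd, 15–21 the 3rd, 22–28 the 4th, 29–31 the 5th.
9 is in the range for the 2nd.

2nd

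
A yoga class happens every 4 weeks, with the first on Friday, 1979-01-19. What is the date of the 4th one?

1979-04-13

The 4th occurrence is 3 intervals after the first: 3 × 28 = 84 days after 1979-01-19.
January has 31 days — 12 days to the end of January leaves 72.
February has 28 days (44 left).
March has 31 days (13 left).
13 days into April → 1979-04-13.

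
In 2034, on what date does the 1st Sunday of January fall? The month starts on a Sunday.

1 January 2034

January 2034 begins on a Sunday, so the first Sunday is January 1.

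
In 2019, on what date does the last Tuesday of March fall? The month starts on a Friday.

March 26, 2019

March 2019 begins on a Friday, so the first Tuesday is March 5 (4 days later).
March 2019 has 31 days. Adding weeks: 5, 12, 19, 26 — the last one ≤ 31 is the 26th.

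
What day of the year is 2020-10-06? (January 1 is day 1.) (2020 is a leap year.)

Days in months before October: 31 + 29 + 31 + 30 + 31 + 30 + 31 + 31 + 30 = 274.
Plus 6 days into October → day 280.

280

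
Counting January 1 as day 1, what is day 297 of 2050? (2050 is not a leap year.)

January has 31 days (297 − 31 = 266 remain).
February has 28 days (266 − 28 = 238 remain).
March has 31 days (238 − 31 = 207 remain).
April has 30 days (207 − 30 = 177 remain).
May has 31 days (177 − 31 = 146 remain).
June has 30 days (146 − 30 = 116 remain).
July has 31 days (116 − 31 = 85 remain).
August has 31 days (85 − 31 = 54 remain).
September has 30 days (54 − 30 = 24 remain).
24 into October → October 24.

October 24, 2050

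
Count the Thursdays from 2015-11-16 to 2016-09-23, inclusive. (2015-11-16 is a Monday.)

45

2015-11-16 is a Monday; the first Thursday on or after it is 2015-11-19 (3 days later).
From 2015-11-19 to 2016-09-23: 11 + 31 + 31 + 29 + 31 + 30 + 31 + 30 + 31 + 31 + 23 = 309 days (rest of November, December, January, February, March, April, May, June, July, August, September).
309 ÷ 7 = 44 full weeks with remainder 1, so 44 more Thursdays after the first → 45.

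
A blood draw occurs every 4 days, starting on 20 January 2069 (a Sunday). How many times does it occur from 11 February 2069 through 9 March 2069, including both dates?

7

Occurrences land 4·i days after 20 January 2069 for i = 0, 1, 2, …
11 February 2069 is 22 days after the start; 22 ÷ 4 = 5 remainder 2; since the remainder is 2, round up to i = 6. First occurrence in the window: #7 on 13 February 2069 (6×4 = 24 days in).
9 March 2069 is 48 days after the start; 48 ÷ 4 = 12 remainder 0. Last occurrence in the window: #13 on 9 March 2069.
Occurrences #7 through #13: 7 in total.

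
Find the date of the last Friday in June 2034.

30 June 2034

The first Friday of June 2034 is June 2.
June 2034 has 30 days. Adding weeks: 2, 9, 16, 23, 30 — the last one ≤ 30 is the 30th.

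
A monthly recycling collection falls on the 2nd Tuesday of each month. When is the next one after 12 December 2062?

9 January 2063

December 2062 starts on a Friday; its first Tuesday is the 5th, so the 2nd Tuesday is the 12th — 12 December 2062.
That is not after 12 December 2062, so look at January 2063.
January 2063 starts on a Monday; its first Tuesday is the 2nd, so the 2nd Tuesday is the 9th — 9 January 2063.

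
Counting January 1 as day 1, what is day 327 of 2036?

Jan has 31 days (327 − 31 = 296 remain).
Feb has 29 days (296 − 29 = 267 remain).
Mar has 31 days (267 − 31 = 236 remain).
Apr has 30 days (236 − 30 = 206 remain).
May has 31 days (206 − 31 = 175 remain).
Jun has 30 days (175 − 30 = 145 remain).
Jul has 31 days (145 − 31 = 114 remain).
Aug has 31 days (114 − 31 = 83 remain).
Sep has 30 days (83 − 30 = 53 remain).
Oct has 31 days (53 − 31 = 22 remain).
22 into Nov → Nov 22.

Nov 22, 2036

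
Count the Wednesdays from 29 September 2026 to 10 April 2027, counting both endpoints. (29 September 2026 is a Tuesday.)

29 September 2026 is a Tuesday; the first Wednesday on or after it is 30 September 2026 (1 day later).
From 30 September 2026 to 10 April 2027: 0 + 31 + 30 + 31 + 31 + 28 + 31 + 10 = 192 days (rest of September, October, November, December, January, February, March, April).
192 ÷ 7 = 27 full weeks with remainder 3, so 27 more Wednesdays after the first → 28.

28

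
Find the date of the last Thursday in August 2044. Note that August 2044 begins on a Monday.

25 August 2044

August 2044 begins on a Monday, so the first Thursday is August 4 (3 days later).
August 2044 has 31 days. Adding weeks: 4, 11, 18, 25 — the last one ≤ 31 is the 25th.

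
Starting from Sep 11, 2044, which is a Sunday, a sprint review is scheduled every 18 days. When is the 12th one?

The 12th occurrence is 11 intervals after the first: 11 × 18 = 198 days after Sep 11, 2044.
Sep has 30 days — 19 days to the end of Sep leaves 179.
Oct has 31 days (148 left).
Nov has 30 days (118 left).
Dec has 31 days (87 left).
Jan has 31 days (56 left).
Feb has 28 days (28 left).
28 days into Mar → Mar 28, 2045.

Mar 28, 2045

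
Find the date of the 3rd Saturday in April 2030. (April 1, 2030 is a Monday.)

April 2030 begins on a Monday, so the first Saturday is April 6 (5 days later).
The 3rd Saturday is 2 weeks later: 6 + 14 = 20.

2030-04-20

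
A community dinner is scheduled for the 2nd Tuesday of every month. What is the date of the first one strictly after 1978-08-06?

August 1978 starts on a Tuesday; its first Tuesday is the 1st, so the 2nd Tuesday is the 8th — 1978-08-08.
1978-08-08 is after 1978-08-06, so that is the next one.

1978-08-08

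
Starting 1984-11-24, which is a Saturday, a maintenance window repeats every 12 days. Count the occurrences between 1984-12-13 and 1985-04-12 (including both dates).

10

Occurrences land 12·i days after 1984-11-24 for i = 0, 1, 2, …
1984-12-13 is 19 days after the start; 19 ÷ 12 = 1 remainder 7; since the remainder is 7, round up to i = 2. First occurrence in the window: #3 on 1984-12-18 (2×12 = 24 days in).
1985-04-12 is 139 days after the start; 139 ÷ 12 = 11 remainder 7. Last occurrence in the window: #12 on 1985-04-05.
Occurrences #3 through #12: 10 in total.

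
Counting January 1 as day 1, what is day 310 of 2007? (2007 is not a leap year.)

6 November 2007

January has 31 days (310 − 31 = 279 remain).
February has 28 days (279 − 28 = 251 remain).
March has 31 days (251 − 31 = 220 remain).
April has 30 days (220 − 30 = 190 remain).
May has 31 days (190 − 31 = 159 remain).
June has 30 days (159 − 30 = 129 remain).
July has 31 days (129 − 31 = 98 remain).
August has 31 days (98 − 31 = 67 remain).
September has 30 days (67 − 30 = 37 remain).
October has 31 days (37 − 31 = 6 remain).
6 into November → November 6.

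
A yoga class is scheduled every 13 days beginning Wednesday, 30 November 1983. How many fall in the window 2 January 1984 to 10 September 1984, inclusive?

Occurrences land 13·i days after 30 November 1983 for i = 0, 1, 2, …
2 January 1984 is 33 days after the start; 33 ÷ 13 = 2 remainder 7; since the remainder is 7, round up to i = 3. First occurrence in the window: #4 on 8 January 1984 (3×13 = 39 days in).
10 September 1984 is 285 days after the start; 285 ÷ 13 = 21 remainder 12. Last occurrence in the window: #22 on 29 August 1984.
Occurrences #4 through #22: 19 in total.

19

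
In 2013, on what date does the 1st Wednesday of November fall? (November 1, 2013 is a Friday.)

November 2013 begins on a Friday, so the first Wednesday is November 6 (5 days later).

6 November 2013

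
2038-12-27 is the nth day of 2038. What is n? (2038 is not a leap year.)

361

Days in months before December: 31 + 28 + 31 + 30 + 31 + 30 + 31 + 31 + 30 + 31 + 30 = 334.
Plus 27 days into December → day 361.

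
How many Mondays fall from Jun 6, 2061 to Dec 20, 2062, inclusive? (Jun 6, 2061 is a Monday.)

Jun 6, 2061 is a Monday; the first Monday on or after it is Jun 6, 2061.
From Jun 6, 2061 to Dec 20, 2062: 208 + 354 = 562 days (rest of 2061, to Dec 20, 2062 in 2062).
562 ÷ 7 = 80 full weeks with remainder 2, so 80 more Mondays after the first → 81.

81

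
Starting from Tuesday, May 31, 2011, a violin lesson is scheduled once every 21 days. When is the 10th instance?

Dec 6, 2011

The 10th occurrence is 9 intervals after the first: 9 × 21 = 189 days after May 31, 2011.
May has 31 days — 0 days to the end of May leaves 189.
Jun has 30 days (159 left).
Jul has 31 days (128 left).
Aug has 31 days (97 left).
Sep has 30 days (67 left).
Oct has 31 days (36 left).
Nov has 30 days (6 left).
6 days into Dec → Dec 6, 2011.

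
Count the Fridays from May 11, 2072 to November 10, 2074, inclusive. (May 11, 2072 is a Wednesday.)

131

May 11, 2072 is a Wednesday; the first Friday on or after it is May 13, 2072 (2 days later).
From May 13, 2072 to November 10, 2074: 232 + 365 + 314 = 911 days (rest of 2072, 2073, to November 10, 2074 in 2074).
911 ÷ 7 = 130 full weeks with remainder 1, so 130 more Fridays after the first → 131.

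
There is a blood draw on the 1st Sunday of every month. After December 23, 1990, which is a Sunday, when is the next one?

January 6, 1991

December 1990 starts on a Saturday, so its 1st Sunday is December 2, 1990 (1 day in).
That is not after December 23, 1990, so look at January 1991.
January 1991 starts on a Tuesday, so its 1st Sunday is January 6, 1991 (5 days in).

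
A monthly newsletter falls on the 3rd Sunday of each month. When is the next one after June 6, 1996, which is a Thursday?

June 1996 starts on a Saturday; its first Sunday is the 2nd, so the 3rd Sunday is the 16th — June 16, 1996.
June 16, 1996 is after June 6, 1996, so that is the next one.

June 16, 1996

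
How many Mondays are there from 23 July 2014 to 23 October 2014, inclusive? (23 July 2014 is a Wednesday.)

23 July 2014 is a Wednesday; the first Monday on or after it is 28 July 2014 (5 days later).
From 28 July 2014 to 23 October 2014: 3 + 31 + 30 + 23 = 87 days (rest of July, August, September, October).
87 ÷ 7 = 12 full weeks with remainder 3, so 12 more Mondays after the first → 13.

13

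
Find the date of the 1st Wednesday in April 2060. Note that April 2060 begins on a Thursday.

April 7, 2060

April 2060 begins on a Thursday, so the first Wednesday is April 7 (6 days later).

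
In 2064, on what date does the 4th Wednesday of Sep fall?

The first Wednesday of Sep 2064 is Sep 3.
The 4th Wednesday is 3 weeks later: 3 + 21 = 24.

Sep 24, 2064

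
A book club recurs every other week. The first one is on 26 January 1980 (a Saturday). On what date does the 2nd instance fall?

9 February 1980

The 2nd occurrence is 1 interval after the first: 1 × 14 = 14 days after 26 January 1980.
January has 31 days — 5 days to the end of January leaves 9.
9 days into February → 9 February 1980.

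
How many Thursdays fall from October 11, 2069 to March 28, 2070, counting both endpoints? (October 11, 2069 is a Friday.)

October 11, 2069 is a Friday; the first Thursday on or after it is October 17, 2069 (6 days later).
From October 17, 2069 to March 28, 2070: 14 + 30 + 31 + 31 + 28 + 28 = 162 days (rest of October, November, December, January, February, March).
162 ÷ 7 = 23 full weeks with remainder 1, so 23 more Thursdays after the first → 24.

24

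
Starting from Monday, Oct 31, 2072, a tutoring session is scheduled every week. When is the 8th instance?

Dec 19, 2072

The 8th occurrence is 7 intervals after the first: 7 × 7 = 49 days after Oct 31, 2072.
Oct has 31 days — 0 days to the end of Oct leaves 49.
Nov has 30 days (19 left).
19 days into Dec → Dec 19, 2072.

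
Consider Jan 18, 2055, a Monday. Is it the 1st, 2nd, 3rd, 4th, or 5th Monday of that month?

3rd

Day 18 falls in week ⌈18/7⌉ of the month.
Days 1–7 hold the 1st Monday, 8–14 the 2nd, 15–21 the 3rd, 22–28 the 4th, 29–31 the 5th.
18 is in the range for the 3rd.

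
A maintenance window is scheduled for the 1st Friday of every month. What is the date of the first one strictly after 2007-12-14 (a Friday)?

2008-01-04

December 2007 starts on a Saturday, so its 1st Friday is 2007-12-07 (6 days in).
That is not after 2007-12-14, so look at January 2008.
January 2008 starts on a Tuesday, so its 1st Friday is 2008-01-04 (3 days in).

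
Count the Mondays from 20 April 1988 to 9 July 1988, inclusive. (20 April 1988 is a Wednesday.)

11

20 April 1988 is a Wednesday; the first Monday on or after it is 25 April 1988 (5 days later).
From 25 April 1988 to 9 July 1988: 5 + 31 + 30 + 9 = 75 days (rest of April, May, June, July).
75 ÷ 7 = 10 full weeks with remainder 5, so 10 more Mondays after the first → 11.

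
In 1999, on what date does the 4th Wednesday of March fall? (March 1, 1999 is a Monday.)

March 1999 begins on a Monday, so the first Wednesday is March 3 (2 days later).
The 4th Wednesday is 3 weeks later: 3 + 21 = 24.

1999-03-24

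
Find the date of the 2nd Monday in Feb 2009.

Feb 2009 begins on a Sunday, so the first Monday is Feb 2 (1 day later).
The 2nd Monday is 1 weeks later: 2 + 7 = 9.

Feb 9, 2009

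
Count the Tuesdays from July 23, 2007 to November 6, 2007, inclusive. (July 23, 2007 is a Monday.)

16

July 23, 2007 is a Monday; the first Tuesday on or after it is July 24, 2007 (1 day later).
From July 24, 2007 to November 6, 2007: 7 + 31 + 30 + 31 + 6 = 105 days (rest of July, August, September, October, November).
105 ÷ 7 = 15 full weeks with remainder 0, so 15 more Tuesdays after the first → 16.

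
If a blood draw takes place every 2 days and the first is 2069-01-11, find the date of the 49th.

2069-04-17

The 49th occurrence is 48 intervals after the first: 48 × 2 = 96 days after 2069-01-11.
January has 31 days — 20 days to the end of January leaves 76.
February has 28 days (48 left).
March has 31 days (17 left).
17 days into April → 2069-04-17.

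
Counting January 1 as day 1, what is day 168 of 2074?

January has 31 days (168 − 31 = 137 remain).
February has 28 days (137 − 28 = 109 remain).
March has 31 days (109 − 31 = 78 remain).
April has 30 days (78 − 30 = 48 remain).
May has 31 days (48 − 31 = 17 remain).
17 into June → June 17.

17 June 2074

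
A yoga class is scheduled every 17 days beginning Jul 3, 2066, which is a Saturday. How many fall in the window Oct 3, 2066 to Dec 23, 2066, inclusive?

Occurrences land 17·i days after Jul 3, 2066 for i = 0, 1, 2, …
Oct 3, 2066 is 92 days after the start; 92 ÷ 17 = 5 remainder 7; since the remainder is 7, round up to i = 6. First occurrence in the window: #7 on Oct 13, 2066 (6×17 = 102 days in).
Dec 23, 2066 is 173 days after the start; 173 ÷ 17 = 10 remainder 3. Last occurrence in the window: #11 on Dec 20, 2066.
Occurrences #7 through #11: 5 in total.

5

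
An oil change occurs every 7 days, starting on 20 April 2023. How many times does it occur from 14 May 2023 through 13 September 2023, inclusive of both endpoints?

17

Occurrences land 7·i days after 20 April 2023 for i = 0, 1, 2, …
14 May 2023 is 24 days after the start; 24 ÷ 7 = 3 remainder 3; since the remainder is 3, round up to i = 4. First occurrence in the window: #5 on 18 May 2023 (4×7 = 28 days in).
13 September 2023 is 146 days after the start; 146 ÷ 7 = 20 remainder 6. Last occurrence in the window: #21 on 7 September 2023.
Occurrences #5 through #21: 17 in total.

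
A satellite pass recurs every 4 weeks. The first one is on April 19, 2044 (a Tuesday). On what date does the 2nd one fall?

May 17, 2044

The 2nd occurrence is 1 interval after the first: 1 × 28 = 28 days after April 19, 2044.
April has 30 days — 11 days to the end of April leaves 17.
17 days into May → May 17, 2044.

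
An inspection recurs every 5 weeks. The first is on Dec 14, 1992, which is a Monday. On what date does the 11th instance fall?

The 11th occurrence is 10 intervals after the first: 10 × 35 = 350 days after Dec 14, 1992.
Dec has 31 days — 17 days to the end of Dec leaves 333.
Jan has 31 days (302 left).
Feb has 28 days (274 left).
Mar has 31 days (243 left).
Apr has 30 days (213 left).
May has 31 days (182 left).
Jun has 30 days (152 left).
Jul has 31 days (121 left).
Aug has 31 days (90 left).
Sep has 30 days (60 left).
Oct has 31 days (29 left).
29 days into Nov → Nov 29, 1993.

Nov 29, 1993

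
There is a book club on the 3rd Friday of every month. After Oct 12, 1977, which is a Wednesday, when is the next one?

Oct 21, 1977

Oct 1977 starts on a Saturday; its first Friday is the 7th, so the 3rd Friday is the 21st — Oct 21, 1977.
Oct 21, 1977 is after Oct 12, 1977, so that is the next one.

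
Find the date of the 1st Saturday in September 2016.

The first Saturday of September 2016 is September 3.

3 September 2016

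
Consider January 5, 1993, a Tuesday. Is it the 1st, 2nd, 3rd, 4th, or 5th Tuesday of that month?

Day 5 falls in week ⌈5/7⌉ of the month.
Days 1–7 hold the 1st Tuesday, 8–14 the 2nd, 15–21 the 3rd, 22–28 the 4th, 29–31 the 5th.
5 is in the range for the 1st.

1st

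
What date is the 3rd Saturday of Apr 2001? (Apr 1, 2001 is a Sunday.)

Apr 21, 2001

Apr 2001 begins on a Sunday, so the first Saturday is Apr 7 (6 days later).
The 3rd Saturday is 2 weeks later: 7 + 14 = 21.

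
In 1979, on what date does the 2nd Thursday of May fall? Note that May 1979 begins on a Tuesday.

May 1979 begins on a Tuesday, so the first Thursday is May 3 (2 days later).
The 2nd Thursday is 1 weeks later: 3 + 7 = 10.

1979-05-10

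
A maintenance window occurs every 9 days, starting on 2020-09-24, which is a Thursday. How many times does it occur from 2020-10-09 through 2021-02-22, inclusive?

15

Occurrences land 9·i days after 2020-09-24 for i = 0, 1, 2, …
2020-10-09 is 15 days after the start; 15 ÷ 9 = 1 remainder 6; since the remainder is 6, round up to i = 2. First occurrence in the window: #3 on 2020-10-12 (2×9 = 18 days in).
2021-02-22 is 151 days after the start; 151 ÷ 9 = 16 remainder 7. Last occurrence in the window: #17 on 2021-02-15.
Occurrences #3 through #17: 15 in total.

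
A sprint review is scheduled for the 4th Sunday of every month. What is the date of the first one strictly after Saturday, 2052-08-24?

August 2052 starts on a Thursday; its first Sunday is the 4th, so the 4th Sunday is the 25th — 2052-08-25.
2052-08-25 is after 2052-08-24, so that is the next one.

2052-08-25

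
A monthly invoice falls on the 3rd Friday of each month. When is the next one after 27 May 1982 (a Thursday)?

May 1982 starts on a Saturday; its first Friday is the 7th, so the 3rd Friday is the 21st — 21 May 1982.
That is not after 27 May 1982, so look at June 1982.
June 1982 starts on a Tuesday; its first Friday is the 4th, so the 3rd Friday is the 18th — 18 June 1982.

18 June 1982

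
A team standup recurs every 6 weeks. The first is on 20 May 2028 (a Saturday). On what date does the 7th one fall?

27 January 2029

The 7th occurrence is 6 intervals after the first: 6 × 42 = 252 days after 20 May 2028.
May has 31 days — 11 days to the end of May leaves 241.
June has 30 days (211 left).
July has 31 days (180 left).
August has 31 days (149 left).
September has 30 days (119 left).
October has 31 days (88 left).
November has 30 days (58 left).
December has 31 days (27 left).
27 days into January → 27 January 2029.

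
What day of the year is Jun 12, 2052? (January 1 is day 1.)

164

Days in months before Jun: 31 + 29 + 31 + 30 + 31 = 152.
Plus 12 days into Jun → day 164.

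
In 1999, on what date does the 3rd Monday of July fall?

The first Monday of July 1999 is July 5.
The 3rd Monday is 2 weeks later: 5 + 14 = 19.

July 19, 1999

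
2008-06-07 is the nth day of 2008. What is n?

159

Days in months before June: 31 + 29 + 31 + 30 + 31 = 152.
Plus 7 days into June → day 159.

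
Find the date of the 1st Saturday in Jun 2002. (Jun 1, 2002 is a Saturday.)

Jun 2002 begins on a Saturday, so the first Saturday is Jun 1.

Jun 1, 2002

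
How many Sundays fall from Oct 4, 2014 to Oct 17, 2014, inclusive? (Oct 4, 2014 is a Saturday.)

Oct 4, 2014 is a Saturday; the first Sunday on or after it is Oct 5, 2014 (1 day later).
From Oct 5, 2014 to Oct 17, 2014 is 17 − 5 = 12 days.
12 ÷ 7 = 1 full weeks with remainder 5, so 1 more Sundays after the first → 2.

2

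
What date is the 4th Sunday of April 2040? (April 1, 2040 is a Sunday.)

April 2040 begins on a Sunday, so the first Sunday is April 1.
The 4th Sunday is 3 weeks later: 1 + 21 = 22.

2040-04-22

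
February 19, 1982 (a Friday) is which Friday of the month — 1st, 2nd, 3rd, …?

3rd

Day 19 falls in week ⌈19/7⌉ of the month.
Days 1–7 hold the 1st Friday, 8–14 the 2nd, 15–21 the 3rd, 22–28 the 4th, 29–31 the 5th.
19 is in the range for the 3rd.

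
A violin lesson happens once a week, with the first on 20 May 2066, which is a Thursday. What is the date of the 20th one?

The 20th occurrence is 19 intervals after the first: 19 × 7 = 133 days after 20 May 2066.
May has 31 days — 11 days to the end of May leaves 122.
June has 30 days (92 left).
July has 31 days (61 left).
August has 31 days (30 left).
30 days into September → 30 September 2066.

30 September 2066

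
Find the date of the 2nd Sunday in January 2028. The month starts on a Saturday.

2028-01-09

January 2028 begins on a Saturday, so the first Sunday is January 2 (1 day later).
The 2nd Sunday is 1 weeks later: 2 + 7 = 9.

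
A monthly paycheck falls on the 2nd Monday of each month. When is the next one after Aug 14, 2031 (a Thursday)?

Sep 8, 2031

Aug 2031 starts on a Friday; its first Monday is the 4th, so the 2nd Monday is the 11th — Aug 11, 2031.
That is not after Aug 14, 2031, so look at Sep 2031.
Sep 2031 starts on a Monday; its first Monday is the 1st, so the 2nd Monday is the 8th — Sep 8, 2031.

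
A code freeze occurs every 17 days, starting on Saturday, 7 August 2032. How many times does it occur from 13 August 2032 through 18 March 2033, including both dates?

13

Occurrences land 17·i days after 7 August 2032 for i = 0, 1, 2, …
13 August 2032 is 6 days after the start; 6 ÷ 17 = 0 remainder 6; since the remainder is 6, round up to i = 1. First occurrence in the window: #2 on 24 August 2032 (1×17 = 17 days in).
18 March 2033 is 223 days after the start; 223 ÷ 17 = 13 remainder 2. Last occurrence in the window: #14 on 16 March 2033.
Occurrences #2 through #14: 13 in total.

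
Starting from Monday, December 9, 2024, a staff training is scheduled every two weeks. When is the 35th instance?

The 35th occurrence is 34 intervals after the first: 34 × 14 = 476 days after December 9, 2024.
December has 31 days — 22 days to the end of December leaves 454.
2025 has 365 days (89 left).
January has 31 days (58 left).
February has 28 days (30 left).
30 days into March → March 30, 2026.

March 30, 2026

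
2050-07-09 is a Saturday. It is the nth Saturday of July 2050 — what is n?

Day 9 falls in week ⌈9/7⌉ of the month.
Days 1–7 hold the 1st Saturday, 8–14 the 2nd, 15–21 the 3rd, 22–28 the 4th, 29–31 the 5th.
9 is in the range for the 2nd.

2nd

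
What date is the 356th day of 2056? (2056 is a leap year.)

December 21, 2056

January has 31 days (356 − 31 = 325 remain).
February has 29 days (325 − 29 = 296 remain).
March has 31 days (296 − 31 = 265 remain).
April has 30 days (265 − 30 = 235 remain).
May has 31 days (235 − 31 = 204 remain).
June has 30 days (204 − 30 = 174 remain).
July has 31 days (174 − 31 = 143 remain).
August has 31 days (143 − 31 = 112 remain).
September has 30 days (112 − 30 = 82 remain).
October has 31 days (82 − 31 = 51 remain).
November has 30 days (51 − 30 = 21 remain).
21 into December → December 21.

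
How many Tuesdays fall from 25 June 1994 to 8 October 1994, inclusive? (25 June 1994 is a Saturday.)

15

25 June 1994 is a Saturday; the first Tuesday on or after it is 28 June 1994 (3 days later).
From 28 June 1994 to 8 October 1994: 2 + 31 + 31 + 30 + 8 = 102 days (rest of June, July, August, September, October).
102 ÷ 7 = 14 full weeks with remainder 4, so 14 more Tuesdays after the first → 15.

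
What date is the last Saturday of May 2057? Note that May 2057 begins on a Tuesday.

26 May 2057

May 2057 begins on a Tuesday, so the first Saturday is May 5 (4 days later).
May 2057 has 31 days. Adding weeks: 5, 12, 19, 26 — the last one ≤ 31 is the 26th.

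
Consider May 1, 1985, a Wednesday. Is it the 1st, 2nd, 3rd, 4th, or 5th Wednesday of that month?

1st

Day 1 falls in week ⌈1/7⌉ of the month.
Days 1–7 hold the 1st Wednesday, 8–14 the 2nd, 15–21 the 3rd, 22–28 the 4th, 29–31 the 5th.
1 is in the range for the 1st.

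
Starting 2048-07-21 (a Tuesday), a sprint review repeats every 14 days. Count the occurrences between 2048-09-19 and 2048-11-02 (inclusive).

Occurrences land 14·i days after 2048-07-21 for i = 0, 1, 2, …
2048-09-19 is 60 days after the start; 60 ÷ 14 = 4 remainder 4; since the remainder is 4, round up to i = 5. First occurrence in the window: #6 on 2048-09-29 (5×14 = 70 days in).
2048-11-02 is 104 days after the start; 104 ÷ 14 = 7 remainder 6. Last occurrence in the window: #8 on 2048-10-27.
Occurrences #6 through #8: 3 in total.

3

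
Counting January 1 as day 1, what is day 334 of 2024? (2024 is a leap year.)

November 29, 2024

January has 31 days (334 − 31 = 303 remain).
February has 29 days (303 − 29 = 274 remain).
March has 31 days (274 − 31 = 243 remain).
April has 30 days (243 − 30 = 213 remain).
May has 31 days (213 − 31 = 182 remain).
June has 30 days (182 − 30 = 152 remain).
July has 31 days (152 − 31 = 121 remain).
August has 31 days (121 − 31 = 90 remain).
September has 30 days (90 − 30 = 60 remain).
October has 31 days (60 − 31 = 29 remain).
29 into November → November 29.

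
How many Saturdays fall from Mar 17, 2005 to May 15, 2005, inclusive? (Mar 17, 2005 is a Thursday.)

Mar 17, 2005 is a Thursday; the first Saturday on or after it is Mar 19, 2005 (2 days later).
From Mar 19, 2005 to May 15, 2005: 12 + 30 + 15 = 57 days (rest of Mar, Apr, May).
57 ÷ 7 = 8 full weeks with remainder 1, so 8 more Saturdays after the first → 9.

9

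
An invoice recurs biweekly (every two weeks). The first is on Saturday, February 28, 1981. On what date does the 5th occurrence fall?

April 25, 1981

The 5th occurrence is 4 intervals after the first: 4 × 14 = 56 days after February 28, 1981.
February has 28 days — 0 days to the end of February leaves 56.
March has 31 days (25 left).
25 days into April → April 25, 1981.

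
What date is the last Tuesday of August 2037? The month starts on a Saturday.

August 2037 begins on a Saturday, so the first Tuesday is August 4 (3 days later).
August 2037 has 31 days. Adding weeks: 4, 11, 18, 25 — the last one ≤ 31 is the 25th.

2037-08-25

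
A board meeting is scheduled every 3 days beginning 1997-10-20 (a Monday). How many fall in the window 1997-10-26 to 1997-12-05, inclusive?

Occurrences land 3·i days after 1997-10-20 for i = 0, 1, 2, …
1997-10-26 is 6 days after the start; 6 ÷ 3 = 2 remainder 0. First occurrence in the window: #3 on 1997-10-26 (2×3 = 6 days in).
1997-12-05 is 46 days after the start; 46 ÷ 3 = 15 remainder 1. Last occurrence in the window: #16 on 1997-12-04.
Occurrences #3 through #16: 14 in total.

14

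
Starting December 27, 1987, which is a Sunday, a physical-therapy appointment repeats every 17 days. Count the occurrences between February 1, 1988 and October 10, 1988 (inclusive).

Occurrences land 17·i days after December 27, 1987 for i = 0, 1, 2, …
February 1, 1988 is 36 days after the start; 36 ÷ 17 = 2 remainder 2; since the remainder is 2, round up to i = 3. First occurrence in the window: #4 on February 16, 1988 (3×17 = 51 days in).
October 10, 1988 is 288 days after the start; 288 ÷ 17 = 16 remainder 16. Last occurrence in the window: #17 on September 24, 1988.
Occurrences #4 through #17: 14 in total.

14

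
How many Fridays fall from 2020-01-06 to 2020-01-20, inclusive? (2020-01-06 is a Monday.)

2

2020-01-06 is a Monday; the first Friday on or after it is 2020-01-10 (4 days later).
From 2020-01-10 to 2020-01-20 is 20 − 10 = 10 days.
10 ÷ 7 = 1 full weeks with remainder 3, so 1 more Fridays after the first → 2.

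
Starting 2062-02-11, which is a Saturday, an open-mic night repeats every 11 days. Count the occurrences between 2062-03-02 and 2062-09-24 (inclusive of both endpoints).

19

Occurrences land 11·i days after 2062-02-11 for i = 0, 1, 2, …
2062-03-02 is 19 days after the start; 19 ÷ 11 = 1 remainder 8; since the remainder is 8, round up to i = 2. First occurrence in the window: #3 on 2062-03-05 (2×11 = 22 days in).
2062-09-24 is 225 days after the start; 225 ÷ 11 = 20 remainder 5. Last occurrence in the window: #21 on 2062-09-19.
Occurrences #3 through #21: 19 in total.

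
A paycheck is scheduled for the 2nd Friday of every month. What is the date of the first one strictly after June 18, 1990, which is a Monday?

June 1990 starts on a Friday; its first Friday is the 1st, so the 2nd Friday is the 8th — June 8, 1990.
That is not after June 18, 1990, so look at July 1990.
July 1990 starts on a Sunday; its first Friday is the 6th, so the 2nd Friday is the 13th — July 13, 1990.

July 13, 1990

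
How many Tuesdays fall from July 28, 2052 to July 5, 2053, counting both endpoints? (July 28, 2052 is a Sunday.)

July 28, 2052 is a Sunday; the first Tuesday on or after it is July 30, 2052 (2 days later).
From July 30, 2052 to July 5, 2053: 154 + 186 = 340 days (rest of 2052, to July 5, 2053 in 2053).
340 ÷ 7 = 48 full weeks with remainder 4, so 48 more Tuesdays after the first → 49.

49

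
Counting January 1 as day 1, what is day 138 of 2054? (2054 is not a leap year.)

January has 31 days (138 − 31 = 107 remain).
February has 28 days (107 − 28 = 79 remain).
March has 31 days (79 − 31 = 48 remain).
April has 30 days (48 − 30 = 18 remain).
18 into May → May 18.

May 18, 2054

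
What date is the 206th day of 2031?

2031-07-25

January has 31 days (206 − 31 = 175 remain).
February has 28 days (175 − 28 = 147 remain).
March has 31 days (147 − 31 = 116 remain).
April has 30 days (116 − 30 = 86 remain).
May has 31 days (86 − 31 = 55 remain).
June has 30 days (55 − 30 = 25 remain).
25 into July → July 25.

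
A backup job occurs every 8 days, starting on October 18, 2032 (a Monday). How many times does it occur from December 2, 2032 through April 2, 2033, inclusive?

15

Occurrences land 8·i days after October 18, 2032 for i = 0, 1, 2, …
December 2, 2032 is 45 days after the start; 45 ÷ 8 = 5 remainder 5; since the remainder is 5, round up to i = 6. First occurrence in the window: #7 on December 5, 2032 (6×8 = 48 days in).
April 2, 2033 is 166 days after the start; 166 ÷ 8 = 20 remainder 6. Last occurrence in the window: #21 on March 27, 2033.
Occurrences #7 through #21: 15 in total.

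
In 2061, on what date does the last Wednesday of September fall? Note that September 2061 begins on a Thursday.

September 2061 begins on a Thursday, so the first Wednesday is September 7 (6 days later).
September 2061 has 30 days. Adding weeks: 7, 14, 21, 28 — the last one ≤ 30 is the 28th.

September 28, 2061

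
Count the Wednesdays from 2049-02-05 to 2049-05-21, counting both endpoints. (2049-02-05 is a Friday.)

2049-02-05 is a Friday; the first Wednesday on or after it is 2049-02-10 (5 days later).
From 2049-02-10 to 2049-05-21: 18 + 31 + 30 + 21 = 100 days (rest of February, March, April, May).
100 ÷ 7 = 14 full weeks with remainder 2, so 14 more Wednesdays after the first → 15.

15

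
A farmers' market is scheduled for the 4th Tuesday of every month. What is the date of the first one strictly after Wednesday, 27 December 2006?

23 January 2007

December 2006 starts on a Friday; its first Tuesday is the 5th, so the 4th Tuesday is the 26th — 26 December 2006.
That is not after 27 December 2006, so look at January 2007.
January 2007 starts on a Monday; its first Tuesday is the 2nd, so the 4th Tuesday is the 23rd — 23 January 2007.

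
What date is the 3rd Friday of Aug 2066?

Aug 20, 2066

Aug 2066 begins on a Sunday, so the first Friday is Aug 6 (5 days later).
The 3rd Friday is 2 weeks later: 6 + 14 = 20.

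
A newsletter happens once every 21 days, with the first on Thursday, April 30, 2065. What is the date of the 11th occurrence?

The 11th occurrence is 10 intervals after the first: 10 × 21 = 210 days after April 30, 2065.
April has 30 days — 0 days to the end of April leaves 210.
May has 31 days (179 left).
June has 30 days (149 left).
July has 31 days (118 left).
August has 31 days (87 left).
September has 30 days (57 left).
October has 31 days (26 left).
26 days into November → November 26, 2065.

November 26, 2065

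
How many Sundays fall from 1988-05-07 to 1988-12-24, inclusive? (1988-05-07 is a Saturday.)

33

1988-05-07 is a Saturday; the first Sunday on or after it is 1988-05-08 (1 day later).
From 1988-05-08 to 1988-12-24: 23 + 30 + 31 + 31 + 30 + 31 + 30 + 24 = 230 days (rest of May, June, July, August, September, October, November, December).
230 ÷ 7 = 32 full weeks with remainder 6, so 32 more Sundays after the first → 33.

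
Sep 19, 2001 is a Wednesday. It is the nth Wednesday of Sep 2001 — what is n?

3rd

Day 19 falls in week ⌈19/7⌉ of the month.
Days 1–7 hold the 1st Wednesday, 8–14 the 2nd, 15–21 the 3rd, 22–28 the 4th, 29–31 the 5th.
19 is in the range for the 3rd.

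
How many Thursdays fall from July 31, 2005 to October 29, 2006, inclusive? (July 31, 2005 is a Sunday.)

65

July 31, 2005 is a Sunday; the first Thursday on or after it is August 4, 2005 (4 days later).
From August 4, 2005 to October 29, 2006: 149 + 302 = 451 days (rest of 2005, to October 29, 2006 in 2006).
451 ÷ 7 = 64 full weeks with remainder 3, so 64 more Thursdays after the first → 65.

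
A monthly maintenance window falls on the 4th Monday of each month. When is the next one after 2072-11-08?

November 2072 starts on a Tuesday; its first Monday is the 7th, so the 4th Monday is the 28th — 2072-11-28.
2072-11-28 is after 2072-11-08, so that is the next one.

2072-11-28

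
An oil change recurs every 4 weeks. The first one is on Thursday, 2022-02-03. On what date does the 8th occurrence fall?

The 8th occurrence is 7 intervals after the first: 7 × 28 = 196 days after 2022-02-03.
February has 28 days — 25 days to the end of February leaves 171.
March has 31 days (140 left).
April has 30 days (110 left).
May has 31 days (79 left).
June has 30 days (49 left).
July has 31 days (18 left).
18 days into August → 2022-08-18.

2022-08-18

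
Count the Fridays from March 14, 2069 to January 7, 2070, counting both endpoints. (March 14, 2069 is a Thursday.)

March 14, 2069 is a Thursday; the first Friday on or after it is March 15, 2069 (1 day later).
From March 15, 2069 to January 7, 2070: 16 + 30 + 31 + 30 + 31 + 31 + 30 + 31 + 30 + 31 + 7 = 298 days (rest of March, April, May, June, July, August, September, October, November, December, January).
298 ÷ 7 = 42 full weeks with remainder 4, so 42 more Fridays after the first → 43.

43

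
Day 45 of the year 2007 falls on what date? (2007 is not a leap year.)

14 February 2007

January has 31 days (45 − 31 = 14 remain).
14 into February → February 14.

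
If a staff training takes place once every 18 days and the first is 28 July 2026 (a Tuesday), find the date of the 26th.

21 October 2027

The 26th occurrence is 25 intervals after the first: 25 × 18 = 450 days after 28 July 2026.
July has 31 days — 3 days to the end of July leaves 447.
From end of July to end of 2026 is 153 days (294 left).
January has 31 days (263 left).
February has 28 days (235 left).
March has 31 days (204 left).
April has 30 days (174 left).
May has 31 days (143 left).
June has 30 days (113 left).
July has 31 days (82 left).
August has 31 days (51 left).
September has 30 days (21 left).
21 days into October → 21 October 2027.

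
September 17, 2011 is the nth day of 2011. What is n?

Days in months before September: 31 + 28 + 31 + 30 + 31 + 30 + 31 + 31 = 243.
Plus 17 days into September → day 260.

260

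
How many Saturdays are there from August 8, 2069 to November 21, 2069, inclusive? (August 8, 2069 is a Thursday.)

15

August 8, 2069 is a Thursday; the first Saturday on or after it is August 10, 2069 (2 days later).
From August 10, 2069 to November 21, 2069: 21 + 30 + 31 + 21 = 103 days (rest of August, September, October, November).
103 ÷ 7 = 14 full weeks with remainder 5, so 14 more Saturdays after the first → 15.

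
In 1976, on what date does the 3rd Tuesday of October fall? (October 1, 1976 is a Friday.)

October 1976 begins on a Friday, so the first Tuesday is October 5 (4 days later).
The 3rd Tuesday is 2 weeks later: 5 + 14 = 19.

19 October 1976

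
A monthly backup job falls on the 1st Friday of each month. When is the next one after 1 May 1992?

5 June 1992

May 1992 starts on a Friday, so its 1st Friday is 1 May 1992.
That is not after 1 May 1992, so look at June 1992.
June 1992 starts on a Monday, so its 1st Friday is 5 June 1992 (4 days in).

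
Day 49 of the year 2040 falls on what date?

Feb 18, 2040

Jan has 31 days (49 − 31 = 18 remain).
18 into Feb → Feb 18.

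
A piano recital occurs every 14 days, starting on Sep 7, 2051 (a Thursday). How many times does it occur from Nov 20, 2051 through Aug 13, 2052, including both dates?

Occurrences land 14·i days after Sep 7, 2051 for i = 0, 1, 2, …
Nov 20, 2051 is 74 days after the start; 74 ÷ 14 = 5 remainder 4; since the remainder is 4, round up to i = 6. First occurrence in the window: #7 on Nov 30, 2051 (6×14 = 84 days in).
Aug 13, 2052 is 341 days after the start; 341 ÷ 14 = 24 remainder 5. Last occurrence in the window: #25 on Aug 8, 2052.
Occurrences #7 through #25: 19 in total.

19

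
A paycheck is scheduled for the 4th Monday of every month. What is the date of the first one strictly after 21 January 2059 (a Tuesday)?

27 January 2059

January 2059 starts on a Wednesday; its first Monday is the 6th, so the 4th Monday is the 27th — 27 January 2059.
27 January 2059 is after 21 January 2059, so that is the next one.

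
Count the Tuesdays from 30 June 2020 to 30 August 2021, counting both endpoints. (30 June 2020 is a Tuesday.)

61

30 June 2020 is a Tuesday; the first Tuesday on or after it is 30 June 2020.
From 30 June 2020 to 30 August 2021: 184 + 242 = 426 days (rest of 2020, to 30 August 2021 in 2021).
426 ÷ 7 = 60 full weeks with remainder 6, so 60 more Tuesdays after the first → 61.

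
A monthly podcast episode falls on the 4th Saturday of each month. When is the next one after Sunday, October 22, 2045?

October 2045 starts on a Sunday; its first Saturday is the 7th, so the 4th Saturday is the 28th — October 28, 2045.
October 28, 2045 is after October 22, 2045, so that is the next one.

October 28, 2045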